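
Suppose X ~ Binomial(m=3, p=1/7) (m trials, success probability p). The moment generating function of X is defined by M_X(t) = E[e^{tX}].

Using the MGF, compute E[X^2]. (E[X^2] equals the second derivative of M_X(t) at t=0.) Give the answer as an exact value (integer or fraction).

E[X^2] = D^2[M](0) = 27/49

M_X(t) = (e^(t)/7 + 6/7)^3
D^2[M](t) = 9*e^(3*t)/343 + 72*e^(2*t)/343 + 108*e^(t)/343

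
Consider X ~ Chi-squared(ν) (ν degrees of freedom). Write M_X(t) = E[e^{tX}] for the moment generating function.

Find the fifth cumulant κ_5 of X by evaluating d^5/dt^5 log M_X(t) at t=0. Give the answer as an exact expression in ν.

κ_5 = K^(5)(0) = 384*ν

M_X(t) = (1 - 2*t)^(-ν/2)
K_X(t) = log M_X(t) = -ν*log(1 - 2*t)/2
K^(5)(t) = -384*ν/(32*t^5 - 80*t^4 + 80*t^3 - 40*t^2 + 10*t - 1)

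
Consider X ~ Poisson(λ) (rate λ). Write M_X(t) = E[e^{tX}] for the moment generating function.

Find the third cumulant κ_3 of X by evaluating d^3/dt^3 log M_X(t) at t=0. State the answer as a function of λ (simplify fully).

κ_3 = K′′′(0) = λ

M_X(t) = e^(λ*(e^(t) - 1))
K_X(t) = log M_X(t) = λ*(e^(t) - 1)
K′(t) = λ*e^(t)
K′′(t) = λ*e^(t)
K′′′(t) = λ*e^(t)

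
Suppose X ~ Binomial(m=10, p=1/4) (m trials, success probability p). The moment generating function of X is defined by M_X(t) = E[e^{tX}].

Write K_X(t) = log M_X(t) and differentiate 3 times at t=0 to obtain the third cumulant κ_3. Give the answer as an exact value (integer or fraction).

M_X(t) = (e^(t)/4 + 3/4)^10
K_X(t) = log M_X(t) = 10*log(e^(t)/4 + 3/4)
D^3[K](t) = (-30*e^(2*t) + 90*e^(t))/(e^(3*t) + 9*e^(2*t) + 27*e^(t) + 27)

κ_3 = D^3[K](0) = 15/16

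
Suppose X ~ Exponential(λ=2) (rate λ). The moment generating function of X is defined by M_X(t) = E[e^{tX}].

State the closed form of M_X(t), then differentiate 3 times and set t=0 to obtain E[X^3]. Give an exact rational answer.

E[X^3] = D^3[M](0) = 3/4

M_X(t) = 2/(2 - t)
D^3[M](t) = 12/(t^4 - 8*t^3 + 24*t^2 - 32*t + 16)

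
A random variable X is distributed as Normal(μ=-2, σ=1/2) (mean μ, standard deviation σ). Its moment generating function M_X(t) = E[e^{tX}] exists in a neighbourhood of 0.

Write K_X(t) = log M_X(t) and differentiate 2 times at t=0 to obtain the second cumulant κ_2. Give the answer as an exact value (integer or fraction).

M_X(t) = e^(t^2/8 - 2*t)
K_X(t) = log M_X(t) = t^2/8 - 2*t
D^2[K](t) = 1/4

κ_2 = D^2[K](0) = 1/4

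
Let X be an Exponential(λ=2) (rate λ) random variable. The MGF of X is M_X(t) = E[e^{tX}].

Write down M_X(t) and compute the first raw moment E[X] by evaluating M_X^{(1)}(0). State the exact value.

E[X] = M^(1)(0) = 1/2

M_X(t) = 2/(2 - t)
M^(1)(t) = 2/(t^2 - 4*t + 4)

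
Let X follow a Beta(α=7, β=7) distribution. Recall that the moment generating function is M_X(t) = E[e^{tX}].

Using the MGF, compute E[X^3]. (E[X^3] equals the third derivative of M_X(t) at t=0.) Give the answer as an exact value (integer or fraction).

E[X^3] = d^3M/dt^3 |_{t=0} = 3/20

M_X(t) = ₁F₁(7; 14; t)
dM/dt = ₁F₁(8; 15; t)/2
d^2M/dt^2 = 4*₁F₁(9; 16; t)/15
d^3M/dt^3 = 3*₁F₁(10; 17; t)/20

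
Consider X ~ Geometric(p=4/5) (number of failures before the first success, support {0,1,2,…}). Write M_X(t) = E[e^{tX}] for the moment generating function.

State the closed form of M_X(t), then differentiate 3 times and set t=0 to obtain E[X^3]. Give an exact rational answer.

M_X(t) = 4/(5*(1 - e^(t)/5))
dM/dt = 4*e^(t)/(e^(2*t) - 10*e^(t) + 25)
d^2M/dt^2 = (-4*e^(2*t) - 20*e^(t))/(e^(3*t) - 15*e^(2*t) + 75*e^(t) - 125)
d^3M/dt^3 = (4*e^(3*t) + 80*e^(2*t) + 100*e^(t))/(e^(4*t) - 20*e^(3*t) + 150*e^(2*t) - 500*e^(t) + 625)

E[X^3] = d^3M/dt^3 |_{t=0} = 23/32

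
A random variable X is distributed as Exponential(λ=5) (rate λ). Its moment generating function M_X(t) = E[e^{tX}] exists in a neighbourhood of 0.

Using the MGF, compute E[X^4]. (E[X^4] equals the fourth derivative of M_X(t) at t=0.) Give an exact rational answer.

M_X(t) = 5/(5 - t)
D^4[M](t) = -120/(t^5 - 25*t^4 + 250*t^3 - 1250*t^2 + 3125*t - 3125)

E[X^4] = D^4[M](0) = 24/625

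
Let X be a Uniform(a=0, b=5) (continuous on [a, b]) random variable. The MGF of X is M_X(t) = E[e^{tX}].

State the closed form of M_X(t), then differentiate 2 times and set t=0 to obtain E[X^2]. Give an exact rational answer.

M_X(t) = (e^(5*t) - 1)/(5*t)
dM/dt = (5*t*e^(5*t) - e^(5*t) + 1)/(5*t^2)
d^2M/dt^2 = (25*t^2*e^(5*t) - 10*t*e^(5*t) + 2*e^(5*t) - 2)/(5*t^3)

E[X^2] = d^2M/dt^2 |_{t=0} = 25/3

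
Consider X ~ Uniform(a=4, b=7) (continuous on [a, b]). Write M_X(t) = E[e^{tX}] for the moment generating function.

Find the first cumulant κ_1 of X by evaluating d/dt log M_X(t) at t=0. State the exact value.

κ_1 = D[K](0) = 11/2

M_X(t) = (e^(7*t) - e^(4*t))/(3*t)
K_X(t) = log M_X(t) = -log(t) + log(e^(7*t) - e^(4*t)) - log(3)
D[K](t) = (7*t*e^(3*t) - 4*t - e^(3*t) + 1)/(t*e^(3*t) - t)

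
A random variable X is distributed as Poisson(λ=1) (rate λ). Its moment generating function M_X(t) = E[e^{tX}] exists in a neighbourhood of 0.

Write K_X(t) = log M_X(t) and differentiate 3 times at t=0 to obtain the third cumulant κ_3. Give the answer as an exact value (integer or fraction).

M_X(t) = e^(e^(t) - 1)
K_X(t) = log M_X(t) = e^(t) - 1
K^(3)(t) = e^(t)

κ_3 = K^(3)(0) = 1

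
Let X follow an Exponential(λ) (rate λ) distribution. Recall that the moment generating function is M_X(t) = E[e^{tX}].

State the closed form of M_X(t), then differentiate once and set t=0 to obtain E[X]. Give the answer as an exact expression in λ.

M_X(t) = λ/(λ - t)
M′(t) = λ/(λ^2 - 2*λ*t + t^2)

E[X] = M′(0) = 1/λ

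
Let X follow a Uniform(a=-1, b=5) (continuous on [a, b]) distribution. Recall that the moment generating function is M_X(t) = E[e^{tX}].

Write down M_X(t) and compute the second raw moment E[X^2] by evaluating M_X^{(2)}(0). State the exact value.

E[X^2] = M′′(0) = 7

M_X(t) = (e^(5*t) - e^(-t))/(6*t)
M′(t) = (5*t*e^(6*t) + t - e^(6*t) + 1)*e^(-t)/(6*t^2)
M′′(t) = (25*t^2*e^(6*t) - t^2 - 10*t*e^(6*t) - 2*t + 2*e^(6*t) - 2)*e^(-t)/(6*t^3)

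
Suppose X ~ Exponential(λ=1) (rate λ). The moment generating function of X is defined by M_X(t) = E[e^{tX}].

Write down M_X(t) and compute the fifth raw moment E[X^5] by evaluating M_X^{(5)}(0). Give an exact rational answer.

M_X(t) = 1/(1 - t)
dM/dt = 1/(t^2 - 2*t + 1)
d^2M/dt^2 = -2/(t^3 - 3*t^2 + 3*t - 1)
d^3M/dt^3 = 6/(t^4 - 4*t^3 + 6*t^2 - 4*t + 1)
d^4M/dt^4 = -24/(t^5 - 5*t^4 + 10*t^3 - 10*t^2 + 5*t - 1)
d^5M/dt^5 = 120/(t^6 - 6*t^5 + 15*t^4 - 20*t^3 + 15*t^2 - 6*t + 1)

E[X^5] = d^5M/dt^5 |_{t=0} = 120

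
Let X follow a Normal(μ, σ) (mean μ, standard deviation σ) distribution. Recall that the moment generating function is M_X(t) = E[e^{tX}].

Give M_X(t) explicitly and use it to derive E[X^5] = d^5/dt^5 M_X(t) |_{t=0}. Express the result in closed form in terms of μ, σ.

M_X(t) = e^(μ*t + σ^2*t^2/2)
M′(t) = μ*e^(μ*t)*e^(σ^2*t^2/2) + σ^2*t*e^(μ*t)*e^(σ^2*t^2/2)
M′′(t) = μ^2*e^(μ*t)*e^(σ^2*t^2/2) + 2*μ*σ^2*t*e^(μ*t)*e^(σ^2*t^2/2) + σ^4*t^2*e^(μ*t)*e^(σ^2*t^2/2) + σ^2*e^(μ*t)*e^(σ^2*t^2/2)

E[X^5] = M′′′′′(0) = μ*(μ^4 + 10*μ^2*σ^2 + 15*σ^4)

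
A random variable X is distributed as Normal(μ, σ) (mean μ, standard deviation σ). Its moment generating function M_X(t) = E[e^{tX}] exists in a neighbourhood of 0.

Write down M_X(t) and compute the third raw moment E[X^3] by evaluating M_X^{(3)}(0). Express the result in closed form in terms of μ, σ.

E[X^3] = M′′′(0) = μ*(μ^2 + 3*σ^2)

M_X(t) = e^(μ*t + σ^2*t^2/2)
M′(t) = μ*e^(μ*t)*e^(σ^2*t^2/2) + σ^2*t*e^(μ*t)*e^(σ^2*t^2/2)
M′′(t) = μ^2*e^(μ*t)*e^(σ^2*t^2/2) + 2*μ*σ^2*t*e^(μ*t)*e^(σ^2*t^2/2) + σ^4*t^2*e^(μ*t)*e^(σ^2*t^2/2) + σ^2*e^(μ*t)*e^(σ^2*t^2/2)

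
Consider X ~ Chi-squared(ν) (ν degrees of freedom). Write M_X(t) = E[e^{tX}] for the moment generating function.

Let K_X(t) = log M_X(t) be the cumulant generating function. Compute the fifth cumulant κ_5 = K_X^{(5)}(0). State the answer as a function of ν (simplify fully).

κ_5 = K′′′′′(0) = 384*ν

M_X(t) = (1 - 2*t)^(-ν/2)
K_X(t) = log M_X(t) = -ν*log(1 - 2*t)/2
K′(t) = -ν/(2*t - 1)
K′′(t) = 2*ν/(4*t^2 - 4*t + 1)
K′′′(t) = -8*ν/(8*t^3 - 12*t^2 + 6*t - 1)
K′′′′(t) = 48*ν/(16*t^4 - 32*t^3 + 24*t^2 - 8*t + 1)
K′′′′′(t) = -384*ν/(32*t^5 - 80*t^4 + 80*t^3 - 40*t^2 + 10*t - 1)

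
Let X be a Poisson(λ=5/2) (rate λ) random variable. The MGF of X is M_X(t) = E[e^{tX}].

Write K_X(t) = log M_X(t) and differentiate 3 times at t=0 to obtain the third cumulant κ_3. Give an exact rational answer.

M_X(t) = e^(5*e^(t)/2 - 5/2)
K_X(t) = log M_X(t) = 5*e^(t)/2 - 5/2
K^(3)(t) = 5*e^(t)/2

κ_3 = K^(3)(0) = 5/2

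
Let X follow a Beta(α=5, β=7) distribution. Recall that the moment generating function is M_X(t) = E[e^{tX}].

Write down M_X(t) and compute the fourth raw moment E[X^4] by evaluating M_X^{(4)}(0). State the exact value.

M_X(t) = ₁F₁(5; 12; t)
D^4[M](t) = 2*₁F₁(9; 16; t)/39

E[X^4] = D^4[M](0) = 2/39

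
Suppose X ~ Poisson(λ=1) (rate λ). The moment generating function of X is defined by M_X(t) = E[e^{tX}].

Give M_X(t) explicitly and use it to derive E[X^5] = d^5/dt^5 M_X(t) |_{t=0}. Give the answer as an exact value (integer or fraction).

E[X^5] = M^(5)(0) = 52

M_X(t) = e^(e^(t) - 1)
M^(5)(t) = (e^(5*t)*e^(e^(t)) + 10*e^(4*t)*e^(e^(t)) + 25*e^(3*t)*e^(e^(t)) + 15*e^(2*t)*e^(e^(t)) + e^(t)*e^(e^(t)))*e^(-1)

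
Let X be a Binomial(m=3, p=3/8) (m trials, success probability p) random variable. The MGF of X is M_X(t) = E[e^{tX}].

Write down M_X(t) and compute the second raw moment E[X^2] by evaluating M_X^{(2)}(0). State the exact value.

M_X(t) = (3*e^(t)/8 + 5/8)^3
dM/dt = 81*e^(3*t)/512 + 135*e^(2*t)/256 + 225*e^(t)/512
d^2M/dt^2 = 243*e^(3*t)/512 + 135*e^(2*t)/128 + 225*e^(t)/512

E[X^2] = d^2M/dt^2 |_{t=0} = 63/32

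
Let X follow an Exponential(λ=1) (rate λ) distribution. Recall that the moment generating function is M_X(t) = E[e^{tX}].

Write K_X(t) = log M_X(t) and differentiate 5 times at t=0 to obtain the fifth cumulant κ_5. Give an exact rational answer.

κ_5 = K^(5)(0) = 24

M_X(t) = 1/(1 - t)
K_X(t) = log M_X(t) = -log(1 - t)
K^(5)(t) = -24/(t^5 - 5*t^4 + 10*t^3 - 10*t^2 + 5*t - 1)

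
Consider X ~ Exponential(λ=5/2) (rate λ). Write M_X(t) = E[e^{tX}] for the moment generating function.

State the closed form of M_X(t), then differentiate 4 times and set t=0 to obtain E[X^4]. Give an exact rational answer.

E[X^4] = M′′′′(0) = 384/625

M_X(t) = 5/(2*(5/2 - t))
M′(t) = 10/(4*t^2 - 20*t + 25)
M′′(t) = -40/(8*t^3 - 60*t^2 + 150*t - 125)
M′′′(t) = 240/(16*t^4 - 160*t^3 + 600*t^2 - 1000*t + 625)
M′′′′(t) = -1920/(32*t^5 - 400*t^4 + 2000*t^3 - 5000*t^2 + 6250*t - 3125)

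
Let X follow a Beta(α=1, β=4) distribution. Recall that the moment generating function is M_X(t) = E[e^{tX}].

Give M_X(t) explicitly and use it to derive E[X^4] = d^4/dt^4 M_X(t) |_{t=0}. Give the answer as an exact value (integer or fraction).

E[X^4] = D^4[M](0) = 1/70

M_X(t) = ₁F₁(1; 5; t)
D^4[M](t) = ₁F₁(5; 9; t)/70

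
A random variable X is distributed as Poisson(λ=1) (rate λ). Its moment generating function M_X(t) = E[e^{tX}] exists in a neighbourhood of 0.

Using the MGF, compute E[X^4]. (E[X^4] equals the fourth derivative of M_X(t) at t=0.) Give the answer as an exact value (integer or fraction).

E[X^4] = D^4[M](0) = 15

M_X(t) = e^(e^(t) - 1)
D^4[M](t) = (e^(4*t)*e^(e^(t)) + 6*e^(3*t)*e^(e^(t)) + 7*e^(2*t)*e^(e^(t)) + e^(t)*e^(e^(t)))*e^(-1)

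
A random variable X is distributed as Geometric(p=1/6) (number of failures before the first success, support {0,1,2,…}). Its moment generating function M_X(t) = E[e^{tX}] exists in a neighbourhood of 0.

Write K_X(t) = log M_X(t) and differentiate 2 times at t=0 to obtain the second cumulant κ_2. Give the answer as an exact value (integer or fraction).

κ_2 = K^(2)(0) = 30

M_X(t) = 1/(6*(1 - 5*e^(t)/6))
K_X(t) = log M_X(t) = -log(1 - 5*e^(t)/6) - log(6)
K^(2)(t) = 30*e^(t)/(25*e^(2*t) - 60*e^(t) + 36)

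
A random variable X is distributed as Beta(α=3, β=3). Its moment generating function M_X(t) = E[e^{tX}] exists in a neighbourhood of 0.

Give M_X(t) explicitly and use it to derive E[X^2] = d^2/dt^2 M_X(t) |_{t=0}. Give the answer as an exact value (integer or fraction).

M_X(t) = ₁F₁(3; 6; t)
M′(t) = ₁F₁(4; 7; t)/2
M′′(t) = 2*₁F₁(5; 8; t)/7

E[X^2] = M′′(0) = 2/7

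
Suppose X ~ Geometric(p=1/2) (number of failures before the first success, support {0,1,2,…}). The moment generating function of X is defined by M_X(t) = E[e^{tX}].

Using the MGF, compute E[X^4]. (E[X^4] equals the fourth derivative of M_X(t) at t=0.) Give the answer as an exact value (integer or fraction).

M_X(t) = 1/(2*(1 - e^(t)/2))
dM/dt = e^(t)/(e^(2*t) - 4*e^(t) + 4)
d^2M/dt^2 = (-e^(2*t) - 2*e^(t))/(e^(3*t) - 6*e^(2*t) + 12*e^(t) - 8)
d^3M/dt^3 = (e^(3*t) + 8*e^(2*t) + 4*e^(t))/(e^(4*t) - 8*e^(3*t) + 24*e^(2*t) - 32*e^(t) + 16)
d^4M/dt^4 = (-e^(4*t) - 22*e^(3*t) - 44*e^(2*t) - 8*e^(t))/(e^(5*t) - 10*e^(4*t) + 40*e^(3*t) - 80*e^(2*t) + 80*e^(t) - 32)

E[X^4] = d^4M/dt^4 |_{t=0} = 75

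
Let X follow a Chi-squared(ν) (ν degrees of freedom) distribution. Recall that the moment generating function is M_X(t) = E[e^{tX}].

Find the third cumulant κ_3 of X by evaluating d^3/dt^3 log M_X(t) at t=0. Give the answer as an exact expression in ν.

M_X(t) = (1 - 2*t)^(-ν/2)
K_X(t) = log M_X(t) = -ν*log(1 - 2*t)/2
K′(t) = -ν/(2*t - 1)
K′′(t) = 2*ν/(4*t^2 - 4*t + 1)
K′′′(t) = -8*ν/(8*t^3 - 12*t^2 + 6*t - 1)

κ_3 = K′′′(0) = 8*ν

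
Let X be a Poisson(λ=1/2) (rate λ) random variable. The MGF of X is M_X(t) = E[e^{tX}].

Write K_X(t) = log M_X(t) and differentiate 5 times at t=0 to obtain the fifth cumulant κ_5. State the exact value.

κ_5 = d^5K/dt^5 |_{t=0} = 1/2

M_X(t) = e^(e^(t)/2 - 1/2)
K_X(t) = log M_X(t) = e^(t)/2 - 1/2
dK/dt = e^(t)/2
d^2K/dt^2 = e^(t)/2
d^3K/dt^3 = e^(t)/2
d^4K/dt^4 = e^(t)/2
d^5K/dt^5 = e^(t)/2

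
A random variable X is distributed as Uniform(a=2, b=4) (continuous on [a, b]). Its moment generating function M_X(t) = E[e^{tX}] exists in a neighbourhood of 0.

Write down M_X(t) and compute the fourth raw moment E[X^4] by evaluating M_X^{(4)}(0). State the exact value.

M_X(t) = (e^(4*t) - e^(2*t))/(2*t)

E[X^4] = M^(4)(0) = 496/5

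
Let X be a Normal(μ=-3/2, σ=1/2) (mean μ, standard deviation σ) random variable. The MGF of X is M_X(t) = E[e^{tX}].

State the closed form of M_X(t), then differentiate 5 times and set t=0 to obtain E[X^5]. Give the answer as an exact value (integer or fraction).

E[X^5] = d^5M/dt^5 |_{t=0} = -279/16

M_X(t) = e^(t^2/8 - 3*t/2)
dM/dt = t*e^(-3*t/2)*e^(t^2/8)/4 - 3*e^(-3*t/2)*e^(t^2/8)/2
d^2M/dt^2 = (t^2*e^(t^2/8) - 12*t*e^(t^2/8) + 40*e^(t^2/8))*e^(-3*t/2)/16
d^3M/dt^3 = (t^3*e^(t^2/8) - 18*t^2*e^(t^2/8) + 120*t*e^(t^2/8) - 288*e^(t^2/8))*e^(-3*t/2)/64
d^4M/dt^4 = (t^4*e^(t^2/8) - 24*t^3*e^(t^2/8) + 240*t^2*e^(t^2/8) - 1152*t*e^(t^2/8) + 2208*e^(t^2/8))*e^(-3*t/2)/256
d^5M/dt^5 = (t^5*e^(t^2/8) - 30*t^4*e^(t^2/8) + 400*t^3*e^(t^2/8) - 2880*t^2*e^(t^2/8) + 11040*t*e^(t^2/8) - 17856*e^(t^2/8))*e^(-3*t/2)/1024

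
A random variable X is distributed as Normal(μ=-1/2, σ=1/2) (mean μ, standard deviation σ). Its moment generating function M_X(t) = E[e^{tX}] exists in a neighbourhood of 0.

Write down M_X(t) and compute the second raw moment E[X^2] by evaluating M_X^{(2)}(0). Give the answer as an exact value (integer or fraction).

M_X(t) = e^(t^2/8 - t/2)
M^(2)(t) = (t^2*e^(t^2/8) - 4*t*e^(t^2/8) + 8*e^(t^2/8))*e^(-t/2)/16

E[X^2] = M^(2)(0) = 1/2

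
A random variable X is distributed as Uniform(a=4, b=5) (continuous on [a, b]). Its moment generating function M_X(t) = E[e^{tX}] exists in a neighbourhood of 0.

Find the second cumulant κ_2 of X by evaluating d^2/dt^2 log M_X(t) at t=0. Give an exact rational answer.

M_X(t) = (e^(5*t) - e^(4*t))/t
K_X(t) = log M_X(t) = -log(t) + log(e^(5*t) - e^(4*t))
dK/dt = (5*t*e^(t) - 4*t - e^(t) + 1)/(t*e^(t) - t)
d^2K/dt^2 = (-t^2*e^(t) + e^(2*t) - 2*e^(t) + 1)/(t^2*e^(2*t) - 2*t^2*e^(t) + t^2)

κ_2 = d^2K/dt^2 |_{t=0} = 1/12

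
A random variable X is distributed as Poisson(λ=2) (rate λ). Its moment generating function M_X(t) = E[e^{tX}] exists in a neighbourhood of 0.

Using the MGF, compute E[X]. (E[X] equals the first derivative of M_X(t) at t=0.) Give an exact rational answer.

E[X] = dM/dt |_{t=0} = 2

M_X(t) = e^(2*e^(t) - 2)
dM/dt = 2*e^(-2)*e^(t)*e^(2*e^(t))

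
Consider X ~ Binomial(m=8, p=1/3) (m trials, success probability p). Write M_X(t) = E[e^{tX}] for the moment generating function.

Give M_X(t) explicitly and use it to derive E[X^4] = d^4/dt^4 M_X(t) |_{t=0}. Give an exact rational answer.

M_X(t) = (e^(t)/3 + 2/3)^8
D^4[M](t) = 4096*e^(8*t)/6561 + 38416*e^(7*t)/6561 + 1792*e^(6*t)/81 + 280000*e^(5*t)/6561 + 286720*e^(4*t)/6561 + 1792*e^(3*t)/81 + 28672*e^(2*t)/6561 + 1024*e^(t)/6561

E[X^4] = D^4[M](0) = 3824/27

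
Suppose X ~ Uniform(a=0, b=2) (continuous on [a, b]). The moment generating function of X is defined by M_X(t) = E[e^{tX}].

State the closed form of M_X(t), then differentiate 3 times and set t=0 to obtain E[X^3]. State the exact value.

E[X^3] = D^3[M](0) = 2

M_X(t) = (e^(2*t) - 1)/(2*t)
D^3[M](t) = (4*t^3*e^(2*t) - 6*t^2*e^(2*t) + 6*t*e^(2*t) - 3*e^(2*t) + 3)/t^4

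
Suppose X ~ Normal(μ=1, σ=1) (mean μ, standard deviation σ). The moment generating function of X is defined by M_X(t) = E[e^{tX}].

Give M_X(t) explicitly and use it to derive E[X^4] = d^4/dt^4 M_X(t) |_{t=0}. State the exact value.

E[X^4] = M^(4)(0) = 10

M_X(t) = e^(t^2/2 + t)
M^(4)(t) = t^4*e^(t)*e^(t^2/2) + 4*t^3*e^(t)*e^(t^2/2) + 12*t^2*e^(t)*e^(t^2/2) + 16*t*e^(t)*e^(t^2/2) + 10*e^(t)*e^(t^2/2)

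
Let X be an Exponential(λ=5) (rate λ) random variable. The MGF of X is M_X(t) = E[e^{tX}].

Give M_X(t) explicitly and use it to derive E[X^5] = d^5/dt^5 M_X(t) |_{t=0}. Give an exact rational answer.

E[X^5] = M′′′′′(0) = 24/625

M_X(t) = 5/(5 - t)
M′(t) = 5/(t^2 - 10*t + 25)
M′′(t) = -10/(t^3 - 15*t^2 + 75*t - 125)
M′′′(t) = 30/(t^4 - 20*t^3 + 150*t^2 - 500*t + 625)
M′′′′(t) = -120/(t^5 - 25*t^4 + 250*t^3 - 1250*t^2 + 3125*t - 3125)
M′′′′′(t) = 600/(t^6 - 30*t^5 + 375*t^4 - 2500*t^3 + 9375*t^2 - 18750*t + 15625)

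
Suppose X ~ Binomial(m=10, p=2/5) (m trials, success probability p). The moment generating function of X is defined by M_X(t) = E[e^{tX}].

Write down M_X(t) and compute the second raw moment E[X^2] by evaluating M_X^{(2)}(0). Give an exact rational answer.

M_X(t) = (2*e^(t)/5 + 3/5)^10

E[X^2] = d^2M/dt^2 |_{t=0} = 92/5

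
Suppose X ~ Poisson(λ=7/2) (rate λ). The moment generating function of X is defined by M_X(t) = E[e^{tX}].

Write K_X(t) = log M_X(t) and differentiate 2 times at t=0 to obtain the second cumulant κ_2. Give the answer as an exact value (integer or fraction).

M_X(t) = e^(7*e^(t)/2 - 7/2)
K_X(t) = log M_X(t) = 7*e^(t)/2 - 7/2
K^(2)(t) = 7*e^(t)/2

κ_2 = K^(2)(0) = 7/2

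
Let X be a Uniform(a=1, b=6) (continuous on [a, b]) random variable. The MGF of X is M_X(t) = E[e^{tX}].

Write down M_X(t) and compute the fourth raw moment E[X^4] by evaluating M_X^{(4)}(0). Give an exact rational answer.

E[X^4] = M^(4)(0) = 311

M_X(t) = (e^(6*t) - e^(t))/(5*t)
M^(4)(t) = (1296*t^4*e^(6*t) - t^4*e^(t) - 864*t^3*e^(6*t) + 4*t^3*e^(t) + 432*t^2*e^(6*t) - 12*t^2*e^(t) - 144*t*e^(6*t) + 24*t*e^(t) + 24*e^(6*t) - 24*e^(t))/(5*t^5)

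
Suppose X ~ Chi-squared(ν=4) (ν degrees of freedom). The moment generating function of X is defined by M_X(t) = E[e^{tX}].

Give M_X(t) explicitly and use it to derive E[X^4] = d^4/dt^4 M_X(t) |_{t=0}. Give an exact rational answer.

E[X^4] = M^(4)(0) = 1920

M_X(t) = (1 - 2*t)^(-2)
M^(4)(t) = 1920/(64*t^6 - 192*t^5 + 240*t^4 - 160*t^3 + 60*t^2 - 12*t + 1)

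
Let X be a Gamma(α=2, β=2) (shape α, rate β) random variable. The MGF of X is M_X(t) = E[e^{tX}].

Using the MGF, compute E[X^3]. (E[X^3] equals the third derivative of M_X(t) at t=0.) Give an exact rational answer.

E[X^3] = M′′′(0) = 3

M_X(t) = 4/(2 - t)^2
M′(t) = -8/(t^3 - 6*t^2 + 12*t - 8)
M′′(t) = 24/(t^4 - 8*t^3 + 24*t^2 - 32*t + 16)
M′′′(t) = -96/(t^5 - 10*t^4 + 40*t^3 - 80*t^2 + 80*t - 32)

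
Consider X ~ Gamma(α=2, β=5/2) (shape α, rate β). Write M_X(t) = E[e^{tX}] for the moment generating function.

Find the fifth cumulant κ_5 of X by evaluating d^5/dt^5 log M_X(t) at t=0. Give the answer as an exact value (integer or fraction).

κ_5 = K^(5)(0) = 1536/3125

M_X(t) = 25/(4*(5/2 - t)^2)
K_X(t) = log M_X(t) = -2*log(5/2 - t) - 2*log(2) + 2*log(5)
K^(5)(t) = -1536/(32*t^5 - 400*t^4 + 2000*t^3 - 5000*t^2 + 6250*t - 3125)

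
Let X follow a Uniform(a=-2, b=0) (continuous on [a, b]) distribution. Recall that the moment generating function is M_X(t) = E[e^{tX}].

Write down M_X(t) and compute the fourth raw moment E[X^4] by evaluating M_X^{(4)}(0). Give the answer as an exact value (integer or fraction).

E[X^4] = d^4M/dt^4 |_{t=0} = 16/5

M_X(t) = (1 - e^(-2*t))/(2*t)
dM/dt = (2*t - e^(2*t) + 1)*e^(-2*t)/(2*t^2)
d^2M/dt^2 = (-2*t^2 - 2*t + e^(2*t) - 1)*e^(-2*t)/t^3
d^3M/dt^3 = (4*t^3 + 6*t^2 + 6*t - 3*e^(2*t) + 3)*e^(-2*t)/t^4
d^4M/dt^4 = (-8*t^4 - 16*t^3 - 24*t^2 - 24*t + 12*e^(2*t) - 12)*e^(-2*t)/t^5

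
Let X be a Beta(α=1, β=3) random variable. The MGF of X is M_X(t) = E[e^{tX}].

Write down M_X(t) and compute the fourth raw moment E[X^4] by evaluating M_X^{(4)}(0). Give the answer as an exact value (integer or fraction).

M_X(t) = ₁F₁(1; 4; t)
M′(t) = ₁F₁(2; 5; t)/4
M′′(t) = ₁F₁(3; 6; t)/10
M′′′(t) = ₁F₁(4; 7; t)/20
M′′′′(t) = ₁F₁(5; 8; t)/35

E[X^4] = M′′′′(0) = 1/35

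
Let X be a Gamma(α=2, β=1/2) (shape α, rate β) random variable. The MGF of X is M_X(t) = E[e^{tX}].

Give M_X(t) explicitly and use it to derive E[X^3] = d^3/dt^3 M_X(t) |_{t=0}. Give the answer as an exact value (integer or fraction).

E[X^3] = M′′′(0) = 192

M_X(t) = 1/(4*(1/2 - t)^2)
M′(t) = -4/(8*t^3 - 12*t^2 + 6*t - 1)
M′′(t) = 24/(16*t^4 - 32*t^3 + 24*t^2 - 8*t + 1)
M′′′(t) = -192/(32*t^5 - 80*t^4 + 80*t^3 - 40*t^2 + 10*t - 1)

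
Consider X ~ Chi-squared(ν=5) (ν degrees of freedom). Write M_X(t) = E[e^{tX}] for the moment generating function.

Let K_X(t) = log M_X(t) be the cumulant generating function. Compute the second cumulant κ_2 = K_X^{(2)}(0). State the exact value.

M_X(t) = (1 - 2*t)^(-5/2)
K_X(t) = log M_X(t) = -5*log(1 - 2*t)/2
K′(t) = -5/(2*t - 1)
K′′(t) = 10/(4*t^2 - 4*t + 1)

κ_2 = K′′(0) = 10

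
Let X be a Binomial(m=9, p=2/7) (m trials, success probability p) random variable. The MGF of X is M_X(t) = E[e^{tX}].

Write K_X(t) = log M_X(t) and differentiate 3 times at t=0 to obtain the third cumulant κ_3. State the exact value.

κ_3 = K^(3)(0) = 270/343

M_X(t) = (2*e^(t)/7 + 5/7)^9
K_X(t) = log M_X(t) = 9*log(2*e^(t)/7 + 5/7)
K^(3)(t) = (-180*e^(2*t) + 450*e^(t))/(8*e^(3*t) + 60*e^(2*t) + 150*e^(t) + 125)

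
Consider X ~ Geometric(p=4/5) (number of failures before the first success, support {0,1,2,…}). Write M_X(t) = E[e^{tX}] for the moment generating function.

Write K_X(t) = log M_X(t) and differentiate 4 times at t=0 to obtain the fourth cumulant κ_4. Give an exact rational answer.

M_X(t) = 4/(5*(1 - e^(t)/5))
K_X(t) = log M_X(t) = -log(1 - e^(t)/5) - log(5) + 2*log(2)
dK/dt = -e^(t)/(e^(t) - 5)
d^2K/dt^2 = 5*e^(t)/(e^(2*t) - 10*e^(t) + 25)
d^3K/dt^3 = (-5*e^(2*t) - 25*e^(t))/(e^(3*t) - 15*e^(2*t) + 75*e^(t) - 125)
d^4K/dt^4 = (5*e^(3*t) + 100*e^(2*t) + 125*e^(t))/(e^(4*t) - 20*e^(3*t) + 150*e^(2*t) - 500*e^(t) + 625)

κ_4 = d^4K/dt^4 |_{t=0} = 115/128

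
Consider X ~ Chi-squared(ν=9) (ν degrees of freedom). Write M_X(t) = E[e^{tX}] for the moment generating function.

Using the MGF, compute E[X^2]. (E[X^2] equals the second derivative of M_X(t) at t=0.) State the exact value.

E[X^2] = M^(2)(0) = 99

M_X(t) = (1 - 2*t)^(-9/2)
M^(2)(t) = 99/(64*t^6*√(1 - 2*t) - 192*t^5*√(1 - 2*t) + 240*t^4*√(1 - 2*t) - 160*t^3*√(1 - 2*t) + 60*t^2*√(1 - 2*t) - 12*t*√(1 - 2*t) + √(1 - 2*t))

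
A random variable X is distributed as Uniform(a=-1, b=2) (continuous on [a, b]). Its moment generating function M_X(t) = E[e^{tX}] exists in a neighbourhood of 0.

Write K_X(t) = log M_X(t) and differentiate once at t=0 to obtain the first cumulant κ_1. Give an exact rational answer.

κ_1 = dK/dt |_{t=0} = 1/2

M_X(t) = (e^(2*t) - e^(-t))/(3*t)
K_X(t) = log M_X(t) = -log(t) + log(e^(2*t) - e^(-t)) - log(3)
dK/dt = (2*t*e^(3*t) + t - e^(3*t) + 1)/(t*e^(3*t) - t)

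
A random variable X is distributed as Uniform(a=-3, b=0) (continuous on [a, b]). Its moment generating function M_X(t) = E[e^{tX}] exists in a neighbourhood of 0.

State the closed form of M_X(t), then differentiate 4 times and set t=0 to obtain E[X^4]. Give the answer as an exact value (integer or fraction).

M_X(t) = (1 - e^(-3*t))/(3*t)
M^(4)(t) = (-27*t^4 - 36*t^3 - 36*t^2 - 24*t + 8*e^(3*t) - 8)*e^(-3*t)/t^5

E[X^4] = M^(4)(0) = 81/5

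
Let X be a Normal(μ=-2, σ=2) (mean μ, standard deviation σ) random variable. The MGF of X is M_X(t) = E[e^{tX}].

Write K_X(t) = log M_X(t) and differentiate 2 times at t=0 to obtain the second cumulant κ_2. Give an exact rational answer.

M_X(t) = e^(2*t^2 - 2*t)
K_X(t) = log M_X(t) = 2*t^2 - 2*t
K^(2)(t) = 4

κ_2 = K^(2)(0) = 4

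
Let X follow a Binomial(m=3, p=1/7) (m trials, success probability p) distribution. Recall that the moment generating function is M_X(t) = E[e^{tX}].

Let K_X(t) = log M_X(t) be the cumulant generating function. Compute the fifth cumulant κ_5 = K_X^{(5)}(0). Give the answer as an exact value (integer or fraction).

κ_5 = D^5[K](0) = -2070/16807

M_X(t) = (e^(t)/7 + 6/7)^3
K_X(t) = log M_X(t) = 3*log(e^(t)/7 + 6/7)
D^5[K](t) = (-18*e^(4*t) + 1188*e^(3*t) - 7128*e^(2*t) + 3888*e^(t))/(e^(5*t) + 30*e^(4*t) + 360*e^(3*t) + 2160*e^(2*t) + 6480*e^(t) + 7776)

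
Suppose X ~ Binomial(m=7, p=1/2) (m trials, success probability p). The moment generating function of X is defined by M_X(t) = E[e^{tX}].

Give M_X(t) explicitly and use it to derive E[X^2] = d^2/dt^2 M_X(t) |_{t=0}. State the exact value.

M_X(t) = (e^(t)/2 + 1/2)^7
dM/dt = 7*e^(7*t)/128 + 21*e^(6*t)/64 + 105*e^(5*t)/128 + 35*e^(4*t)/32 + 105*e^(3*t)/128 + 21*e^(2*t)/64 + 7*e^(t)/128
d^2M/dt^2 = 49*e^(7*t)/128 + 63*e^(6*t)/32 + 525*e^(5*t)/128 + 35*e^(4*t)/8 + 315*e^(3*t)/128 + 21*e^(2*t)/32 + 7*e^(t)/128

E[X^2] = d^2M/dt^2 |_{t=0} = 14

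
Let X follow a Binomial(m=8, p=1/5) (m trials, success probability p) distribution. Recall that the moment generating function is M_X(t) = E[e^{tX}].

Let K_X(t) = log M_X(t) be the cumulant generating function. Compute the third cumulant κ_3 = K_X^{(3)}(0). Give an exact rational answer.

M_X(t) = (e^(t)/5 + 4/5)^8
K_X(t) = log M_X(t) = 8*log(e^(t)/5 + 4/5)
K′(t) = 8*e^(t)/(e^(t) + 4)
K′′(t) = 32*e^(t)/(e^(2*t) + 8*e^(t) + 16)
K′′′(t) = (-32*e^(2*t) + 128*e^(t))/(e^(3*t) + 12*e^(2*t) + 48*e^(t) + 64)

κ_3 = K′′′(0) = 96/125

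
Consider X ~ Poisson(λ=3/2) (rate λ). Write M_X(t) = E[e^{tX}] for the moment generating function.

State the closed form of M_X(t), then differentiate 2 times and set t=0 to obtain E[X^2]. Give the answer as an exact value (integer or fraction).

E[X^2] = D^2[M](0) = 15/4

M_X(t) = e^(3*e^(t)/2 - 3/2)
D^2[M](t) = (9*e^(2*t)*e^(3*e^(t)/2) + 6*e^(t)*e^(3*e^(t)/2))*e^(-3/2)/4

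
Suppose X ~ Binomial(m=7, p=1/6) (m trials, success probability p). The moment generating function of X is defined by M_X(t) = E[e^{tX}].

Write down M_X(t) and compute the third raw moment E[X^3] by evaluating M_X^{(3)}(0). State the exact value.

E[X^3] = M′′′(0) = 203/36

M_X(t) = (e^(t)/6 + 5/6)^7
M′(t) = 7*e^(7*t)/279936 + 35*e^(6*t)/46656 + 875*e^(5*t)/93312 + 4375*e^(4*t)/69984 + 21875*e^(3*t)/93312 + 21875*e^(2*t)/46656 + 109375*e^(t)/279936
M′′(t) = 49*e^(7*t)/279936 + 35*e^(6*t)/7776 + 4375*e^(5*t)/93312 + 4375*e^(4*t)/17496 + 21875*e^(3*t)/31104 + 21875*e^(2*t)/23328 + 109375*e^(t)/279936
M′′′(t) = 343*e^(7*t)/279936 + 35*e^(6*t)/1296 + 21875*e^(5*t)/93312 + 4375*e^(4*t)/4374 + 21875*e^(3*t)/10368 + 21875*e^(2*t)/11664 + 109375*e^(t)/279936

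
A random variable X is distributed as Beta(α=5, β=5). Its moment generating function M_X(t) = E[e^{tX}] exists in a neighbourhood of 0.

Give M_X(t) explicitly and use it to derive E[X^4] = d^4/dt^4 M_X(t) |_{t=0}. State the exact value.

E[X^4] = M′′′′(0) = 14/143

M_X(t) = ₁F₁(5; 10; t)
M′(t) = ₁F₁(6; 11; t)/2
M′′(t) = 3*₁F₁(7; 12; t)/11
M′′′(t) = 7*₁F₁(8; 13; t)/44
M′′′′(t) = 14*₁F₁(9; 14; t)/143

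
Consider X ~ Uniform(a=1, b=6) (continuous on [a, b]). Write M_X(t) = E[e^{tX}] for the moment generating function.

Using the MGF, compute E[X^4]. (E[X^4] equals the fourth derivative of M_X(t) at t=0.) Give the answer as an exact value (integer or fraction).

E[X^4] = d^4M/dt^4 |_{t=0} = 311

M_X(t) = (e^(6*t) - e^(t))/(5*t)
dM/dt = (6*t*e^(6*t) - t*e^(t) - e^(6*t) + e^(t))/(5*t^2)
d^2M/dt^2 = (36*t^2*e^(6*t) - t^2*e^(t) - 12*t*e^(6*t) + 2*t*e^(t) + 2*e^(6*t) - 2*e^(t))/(5*t^3)
d^3M/dt^3 = (216*t^3*e^(6*t) - t^3*e^(t) - 108*t^2*e^(6*t) + 3*t^2*e^(t) + 36*t*e^(6*t) - 6*t*e^(t) - 6*e^(6*t) + 6*e^(t))/(5*t^4)
d^4M/dt^4 = (1296*t^4*e^(6*t) - t^4*e^(t) - 864*t^3*e^(6*t) + 4*t^3*e^(t) + 432*t^2*e^(6*t) - 12*t^2*e^(t) - 144*t*e^(6*t) + 24*t*e^(t) + 24*e^(6*t) - 24*e^(t))/(5*t^5)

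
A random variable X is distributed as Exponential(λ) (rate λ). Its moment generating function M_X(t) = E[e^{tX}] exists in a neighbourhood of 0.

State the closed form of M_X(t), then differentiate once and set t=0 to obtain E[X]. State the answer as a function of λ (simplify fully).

E[X] = M′(0) = 1/λ

M_X(t) = λ/(λ - t)
M′(t) = λ/(λ^2 - 2*λ*t + t^2)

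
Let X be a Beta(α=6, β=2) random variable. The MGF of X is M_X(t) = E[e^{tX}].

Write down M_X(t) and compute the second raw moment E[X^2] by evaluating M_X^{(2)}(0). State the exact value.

E[X^2] = D^2[M](0) = 7/12

M_X(t) = ₁F₁(6; 8; t)
D^2[M](t) = 7*₁F₁(8; 10; t)/12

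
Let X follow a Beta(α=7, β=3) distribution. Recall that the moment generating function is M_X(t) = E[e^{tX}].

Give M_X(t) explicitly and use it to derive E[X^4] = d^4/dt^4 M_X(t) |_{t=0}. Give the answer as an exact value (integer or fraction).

M_X(t) = ₁F₁(7; 10; t)
D^4[M](t) = 42*₁F₁(11; 14; t)/143

E[X^4] = D^4[M](0) = 42/143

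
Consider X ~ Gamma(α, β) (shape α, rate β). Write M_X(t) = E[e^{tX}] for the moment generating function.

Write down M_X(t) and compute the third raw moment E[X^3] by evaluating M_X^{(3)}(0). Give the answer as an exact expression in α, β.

M_X(t) = (β/(β - t))^α
D^3[M](t) = (-α^3*β^α*(1/(β - t))^α - 3*α^2*β^α*(1/(β - t))^α - 2*α*β^α*(1/(β - t))^α)/(-β^3 + 3*β^2*t - 3*β*t^2 + t^3)

E[X^3] = D^3[M](0) = α*(α^2 + 3*α + 2)/β^3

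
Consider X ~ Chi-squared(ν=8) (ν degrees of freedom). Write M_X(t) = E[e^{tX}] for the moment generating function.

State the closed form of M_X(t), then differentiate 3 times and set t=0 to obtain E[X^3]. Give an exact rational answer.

E[X^3] = d^3M/dt^3 |_{t=0} = 960

M_X(t) = (1 - 2*t)^(-4)
dM/dt = -8/(32*t^5 - 80*t^4 + 80*t^3 - 40*t^2 + 10*t - 1)
d^2M/dt^2 = 80/(64*t^6 - 192*t^5 + 240*t^4 - 160*t^3 + 60*t^2 - 12*t + 1)
d^3M/dt^3 = -960/(128*t^7 - 448*t^6 + 672*t^5 - 560*t^4 + 280*t^3 - 84*t^2 + 14*t - 1)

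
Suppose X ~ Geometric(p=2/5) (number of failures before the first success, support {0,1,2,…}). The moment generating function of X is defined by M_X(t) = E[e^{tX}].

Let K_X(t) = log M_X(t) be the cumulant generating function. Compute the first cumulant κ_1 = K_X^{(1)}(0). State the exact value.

κ_1 = dK/dt |_{t=0} = 3/2

M_X(t) = 2/(5*(1 - 3*e^(t)/5))
K_X(t) = log M_X(t) = -log(1 - 3*e^(t)/5) - log(5) + log(2)
dK/dt = -3*e^(t)/(3*e^(t) - 5)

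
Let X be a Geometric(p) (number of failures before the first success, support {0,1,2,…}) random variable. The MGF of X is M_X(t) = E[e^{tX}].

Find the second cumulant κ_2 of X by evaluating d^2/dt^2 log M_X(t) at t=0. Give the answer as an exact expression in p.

M_X(t) = p/(-(1 - p)*e^(t) + 1)
K_X(t) = log M_X(t) = log(p) - log(-(1 - p)*e^(t) + 1)
dK/dt = (-p*e^(t) + e^(t))/(p*e^(t) - e^(t) + 1)
d^2K/dt^2 = (-p*e^(t) + e^(t))/(p^2*e^(2*t) - 2*p*e^(2*t) + 2*p*e^(t) + e^(2*t) - 2*e^(t) + 1)

κ_2 = d^2K/dt^2 |_{t=0} = (1 - p)/p^2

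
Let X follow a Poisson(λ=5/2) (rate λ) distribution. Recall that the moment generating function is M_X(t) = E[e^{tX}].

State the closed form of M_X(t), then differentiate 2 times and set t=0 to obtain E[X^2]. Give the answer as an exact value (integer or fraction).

E[X^2] = d^2M/dt^2 |_{t=0} = 35/4

M_X(t) = e^(5*e^(t)/2 - 5/2)
dM/dt = 5*e^(-5/2)*e^(t)*e^(5*e^(t)/2)/2
d^2M/dt^2 = (25*e^(2*t)*e^(5*e^(t)/2) + 10*e^(t)*e^(5*e^(t)/2))*e^(-5/2)/4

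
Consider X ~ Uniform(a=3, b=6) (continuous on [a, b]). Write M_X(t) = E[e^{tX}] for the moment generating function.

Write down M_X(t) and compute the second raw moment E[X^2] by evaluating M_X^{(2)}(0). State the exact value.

E[X^2] = M′′(0) = 21

M_X(t) = (e^(6*t) - e^(3*t))/(3*t)
M′(t) = (6*t*e^(6*t) - 3*t*e^(3*t) - e^(6*t) + e^(3*t))/(3*t^2)
M′′(t) = (36*t^2*e^(6*t) - 9*t^2*e^(3*t) - 12*t*e^(6*t) + 6*t*e^(3*t) + 2*e^(6*t) - 2*e^(3*t))/(3*t^3)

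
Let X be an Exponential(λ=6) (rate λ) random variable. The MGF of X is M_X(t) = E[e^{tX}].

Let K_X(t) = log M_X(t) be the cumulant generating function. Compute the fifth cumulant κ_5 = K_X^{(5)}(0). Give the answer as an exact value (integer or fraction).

κ_5 = K^(5)(0) = 1/324

M_X(t) = 6/(6 - t)
K_X(t) = log M_X(t) = -log(6 - t) + log(6)
K^(5)(t) = -24/(t^5 - 30*t^4 + 360*t^3 - 2160*t^2 + 6480*t - 7776)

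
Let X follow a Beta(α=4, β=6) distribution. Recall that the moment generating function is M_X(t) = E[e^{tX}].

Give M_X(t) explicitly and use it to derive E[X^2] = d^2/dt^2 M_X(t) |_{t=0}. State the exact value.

M_X(t) = ₁F₁(4; 10; t)
M^(2)(t) = 2*₁F₁(6; 12; t)/11

E[X^2] = M^(2)(0) = 2/11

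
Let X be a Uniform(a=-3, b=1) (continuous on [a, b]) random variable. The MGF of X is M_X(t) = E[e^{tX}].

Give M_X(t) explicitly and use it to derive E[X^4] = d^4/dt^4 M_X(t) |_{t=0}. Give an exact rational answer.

M_X(t) = (e^(t) - e^(-3*t))/(4*t)
M^(4)(t) = (t^4*e^(4*t) - 81*t^4 - 4*t^3*e^(4*t) - 108*t^3 + 12*t^2*e^(4*t) - 108*t^2 - 24*t*e^(4*t) - 72*t + 24*e^(4*t) - 24)*e^(-3*t)/(4*t^5)

E[X^4] = M^(4)(0) = 61/5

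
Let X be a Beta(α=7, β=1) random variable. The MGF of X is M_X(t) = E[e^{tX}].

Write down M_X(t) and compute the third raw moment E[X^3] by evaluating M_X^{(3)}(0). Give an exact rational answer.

E[X^3] = M′′′(0) = 7/10

M_X(t) = ₁F₁(7; 8; t)
M′(t) = 7*₁F₁(8; 9; t)/8
M′′(t) = 7*₁F₁(9; 10; t)/9
M′′′(t) = 7*₁F₁(10; 11; t)/10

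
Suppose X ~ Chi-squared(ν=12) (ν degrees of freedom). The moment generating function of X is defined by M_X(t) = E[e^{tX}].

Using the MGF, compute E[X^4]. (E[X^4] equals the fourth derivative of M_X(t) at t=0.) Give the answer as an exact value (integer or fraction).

M_X(t) = (1 - 2*t)^(-6)
M^(4)(t) = 48384/(1024*t^10 - 5120*t^9 + 11520*t^8 - 15360*t^7 + 13440*t^6 - 8064*t^5 + 3360*t^4 - 960*t^3 + 180*t^2 - 20*t + 1)

E[X^4] = M^(4)(0) = 48384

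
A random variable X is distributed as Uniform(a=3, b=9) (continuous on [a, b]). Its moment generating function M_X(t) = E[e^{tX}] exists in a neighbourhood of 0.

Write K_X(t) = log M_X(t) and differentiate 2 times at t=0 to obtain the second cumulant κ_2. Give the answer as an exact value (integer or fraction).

κ_2 = d^2K/dt^2 |_{t=0} = 3

M_X(t) = (e^(9*t) - e^(3*t))/(6*t)
K_X(t) = log M_X(t) = -log(t) + log(e^(9*t) - e^(3*t)) - log(6)
dK/dt = (9*t*e^(6*t) - 3*t - e^(6*t) + 1)/(t*e^(6*t) - t)
d^2K/dt^2 = (-36*t^2*e^(6*t) + e^(12*t) - 2*e^(6*t) + 1)/(t^2*e^(12*t) - 2*t^2*e^(6*t) + t^2)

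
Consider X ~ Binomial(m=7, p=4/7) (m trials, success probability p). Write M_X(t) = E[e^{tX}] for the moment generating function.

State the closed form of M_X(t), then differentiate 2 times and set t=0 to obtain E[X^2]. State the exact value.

M_X(t) = (4*e^(t)/7 + 3/7)^7
D^2[M](t) = 16384*e^(7*t)/16807 + 442368*e^(6*t)/117649 + 691200*e^(5*t)/117649 + 552960*e^(4*t)/117649 + 233280*e^(3*t)/117649 + 46656*e^(2*t)/117649 + 2916*e^(t)/117649

E[X^2] = D^2[M](0) = 124/7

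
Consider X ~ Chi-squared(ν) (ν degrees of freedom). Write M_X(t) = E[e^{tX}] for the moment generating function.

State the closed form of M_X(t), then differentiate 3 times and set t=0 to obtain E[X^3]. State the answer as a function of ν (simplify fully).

E[X^3] = M^(3)(0) = ν*(ν^2 + 6*ν + 8)

M_X(t) = (1 - 2*t)^(-ν/2)
M^(3)(t) = (-ν^3 - 6*ν^2 - 8*ν)/(8*t^3*(1 - 2*t)^(ν/2) - 12*t^2*(1 - 2*t)^(ν/2) + 6*t*(1 - 2*t)^(ν/2) - (1 - 2*t)^(ν/2))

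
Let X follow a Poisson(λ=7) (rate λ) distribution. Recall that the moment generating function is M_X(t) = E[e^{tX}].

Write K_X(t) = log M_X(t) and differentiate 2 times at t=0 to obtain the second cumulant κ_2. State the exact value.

M_X(t) = e^(7*e^(t) - 7)
K_X(t) = log M_X(t) = 7*e^(t) - 7
D^2[K](t) = 7*e^(t)

κ_2 = D^2[K](0) = 7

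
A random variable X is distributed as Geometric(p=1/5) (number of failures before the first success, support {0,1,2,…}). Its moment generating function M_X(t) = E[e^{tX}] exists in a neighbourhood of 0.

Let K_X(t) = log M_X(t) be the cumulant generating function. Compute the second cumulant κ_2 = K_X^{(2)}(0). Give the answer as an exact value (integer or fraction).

M_X(t) = 1/(5*(1 - 4*e^(t)/5))
K_X(t) = log M_X(t) = -log(1 - 4*e^(t)/5) - log(5)
dK/dt = -4*e^(t)/(4*e^(t) - 5)
d^2K/dt^2 = 20*e^(t)/(16*e^(2*t) - 40*e^(t) + 25)

κ_2 = d^2K/dt^2 |_{t=0} = 20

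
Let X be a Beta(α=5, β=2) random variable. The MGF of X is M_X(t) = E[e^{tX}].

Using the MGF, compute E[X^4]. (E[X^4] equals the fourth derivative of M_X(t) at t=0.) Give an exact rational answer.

E[X^4] = M^(4)(0) = 1/3

M_X(t) = ₁F₁(5; 7; t)
M^(4)(t) = ₁F₁(9; 11; t)/3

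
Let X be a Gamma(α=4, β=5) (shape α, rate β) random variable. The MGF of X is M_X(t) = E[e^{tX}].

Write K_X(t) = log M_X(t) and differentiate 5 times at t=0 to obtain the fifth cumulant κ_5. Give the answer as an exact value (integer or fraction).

M_X(t) = 625/(5 - t)^4
K_X(t) = log M_X(t) = -4*log(5 - t) + 4*log(5)
dK/dt = -4/(t - 5)
d^2K/dt^2 = 4/(t^2 - 10*t + 25)
d^3K/dt^3 = -8/(t^3 - 15*t^2 + 75*t - 125)
d^4K/dt^4 = 24/(t^4 - 20*t^3 + 150*t^2 - 500*t + 625)
d^5K/dt^5 = -96/(t^5 - 25*t^4 + 250*t^3 - 1250*t^2 + 3125*t - 3125)

κ_5 = d^5K/dt^5 |_{t=0} = 96/3125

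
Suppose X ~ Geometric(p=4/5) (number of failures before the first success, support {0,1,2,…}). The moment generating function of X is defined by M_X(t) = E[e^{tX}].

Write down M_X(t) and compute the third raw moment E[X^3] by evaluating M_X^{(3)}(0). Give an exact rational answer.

E[X^3] = D^3[M](0) = 23/32

M_X(t) = 4/(5*(1 - e^(t)/5))
D^3[M](t) = (4*e^(3*t) + 80*e^(2*t) + 100*e^(t))/(e^(4*t) - 20*e^(3*t) + 150*e^(2*t) - 500*e^(t) + 625)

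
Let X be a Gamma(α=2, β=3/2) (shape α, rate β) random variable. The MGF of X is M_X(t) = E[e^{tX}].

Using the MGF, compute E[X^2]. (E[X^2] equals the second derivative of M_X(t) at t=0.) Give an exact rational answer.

E[X^2] = M′′(0) = 8/3

M_X(t) = 9/(4*(3/2 - t)^2)
M′(t) = -36/(8*t^3 - 36*t^2 + 54*t - 27)
M′′(t) = 216/(16*t^4 - 96*t^3 + 216*t^2 - 216*t + 81)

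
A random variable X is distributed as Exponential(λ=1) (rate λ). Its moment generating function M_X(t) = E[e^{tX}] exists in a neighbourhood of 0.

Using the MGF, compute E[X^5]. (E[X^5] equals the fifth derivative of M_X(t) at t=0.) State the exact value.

M_X(t) = 1/(1 - t)
M′(t) = 1/(t^2 - 2*t + 1)
M′′(t) = -2/(t^3 - 3*t^2 + 3*t - 1)
M′′′(t) = 6/(t^4 - 4*t^3 + 6*t^2 - 4*t + 1)
M′′′′(t) = -24/(t^5 - 5*t^4 + 10*t^3 - 10*t^2 + 5*t - 1)
M′′′′′(t) = 120/(t^6 - 6*t^5 + 15*t^4 - 20*t^3 + 15*t^2 - 6*t + 1)

E[X^5] = M′′′′′(0) = 120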